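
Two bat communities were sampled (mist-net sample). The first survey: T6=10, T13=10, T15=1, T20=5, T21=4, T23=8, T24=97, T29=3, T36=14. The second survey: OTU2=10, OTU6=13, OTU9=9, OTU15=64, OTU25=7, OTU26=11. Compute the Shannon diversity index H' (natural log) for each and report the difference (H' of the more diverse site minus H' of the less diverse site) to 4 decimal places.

The first survey: N=152, proportions 0.065789, 0.065789, 0.006579, 0.032895, 0.026316, 0.052632, 0.638158, 0.019737, 0.092105, giving H' = 1.337899 (working shown to 6 dp, full precision carried).
The second survey: N=114, proportions 0.087719, 0.114035, 0.078947, 0.561404, 0.061404, 0.096491, giving H' = 1.382585.
Difference = |1.337899 − 1.382585| = 0.044686, i.e. 0.0447 to 4 decimal places.

0.0447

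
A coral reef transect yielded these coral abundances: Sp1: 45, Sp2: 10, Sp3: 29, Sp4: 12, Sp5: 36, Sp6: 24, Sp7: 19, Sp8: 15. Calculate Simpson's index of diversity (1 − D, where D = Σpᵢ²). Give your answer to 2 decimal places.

Total N = 45+10+29+12+36+24+19+15 = 190, so the proportions are 0.2368, 0.0526, 0.1526, 0.0632, 0.1895, 0.1263, 0.1, 0.0789 (working shown to 4 dp, full precision carried).
D = 0.2368² + 0.0526² + 0.1526² + 0.0632² + 0.1895² + 0.1263² + 0.1² + 0.0789² = 0.0561 + 0.0028 + 0.0233 + 0.0040 + 0.0359 + 0.0160 + 0.0100 + 0.0062 = 0.1542.
So 1 − D = 0.8458, i.e. 0.85 to 2 decimal places.

0.85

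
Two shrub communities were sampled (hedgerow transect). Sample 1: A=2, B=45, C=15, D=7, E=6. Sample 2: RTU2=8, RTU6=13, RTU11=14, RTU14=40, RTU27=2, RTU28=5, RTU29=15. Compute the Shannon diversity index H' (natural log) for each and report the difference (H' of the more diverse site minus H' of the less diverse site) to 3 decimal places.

0.493

Sample 1: N=75, proportions 0.02667, 0.6, 0.2, 0.09333, 0.08, giving H' = 1.14844 (working shown to 5 dp, full precision carried).
Sample 2: N=97, proportions 0.08247, 0.13402, 0.14433, 0.41237, 0.02062, 0.05155, 0.15464, giving H' = 1.64135.
Difference = |1.14844 − 1.64135| = 0.49291, i.e. 0.493 to 3 decimal places.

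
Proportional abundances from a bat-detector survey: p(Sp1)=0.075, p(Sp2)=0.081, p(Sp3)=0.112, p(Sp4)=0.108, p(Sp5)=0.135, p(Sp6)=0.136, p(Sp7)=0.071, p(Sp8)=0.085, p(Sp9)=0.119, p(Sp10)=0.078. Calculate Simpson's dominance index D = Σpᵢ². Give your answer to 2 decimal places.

0.11

D = 0.075² + 0.081² + 0.112² + 0.108² + 0.135² + 0.136² + 0.071² + 0.085² + 0.119² + 0.078² = 0.0056 + 0.0066 + 0.0125 + 0.0117 + 0.0182 + 0.0185 + 0.0050 + 0.0072 + 0.0142 + 0.0061 = 0.1056 (working shown to 4 dp, full precision carried).
To 2 decimal places, D = 0.11.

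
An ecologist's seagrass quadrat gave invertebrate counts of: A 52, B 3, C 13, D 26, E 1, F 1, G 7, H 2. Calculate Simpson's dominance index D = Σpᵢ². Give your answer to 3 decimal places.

Total N = 52+3+13+26+1+1+7+2 = 105, so the proportions are 0.49524, 0.02857, 0.12381, 0.24762, 0.00952, 0.00952, 0.06667, 0.01905 (working shown to 5 dp, full precision carried).
D = 0.49524² + 0.02857² + 0.12381² + 0.24762² + 0.00952² + 0.00952² + 0.06667² + 0.01905² = 0.24526 + 0.00082 + 0.01533 + 0.06132 + 0.00009 + 0.00009 + 0.00444 + 0.00036 = 0.32771.
To 3 decimal places, D = 0.328.

0.328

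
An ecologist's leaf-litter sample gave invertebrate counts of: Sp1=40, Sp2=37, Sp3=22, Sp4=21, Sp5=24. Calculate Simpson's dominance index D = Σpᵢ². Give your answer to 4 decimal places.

0.2156

Total N = 40+37+22+21+24 = 144, so the proportions are 0.277778, 0.256944, 0.152778, 0.145833, 0.166667 (working shown to 6 dp, full precision carried).
D = 0.277778² + 0.256944² + 0.152778² + 0.145833² + 0.166667² = 0.077160 + 0.066020 + 0.023341 + 0.021267 + 0.027778 = 0.215567.
To 4 decimal places, D = 0.2156.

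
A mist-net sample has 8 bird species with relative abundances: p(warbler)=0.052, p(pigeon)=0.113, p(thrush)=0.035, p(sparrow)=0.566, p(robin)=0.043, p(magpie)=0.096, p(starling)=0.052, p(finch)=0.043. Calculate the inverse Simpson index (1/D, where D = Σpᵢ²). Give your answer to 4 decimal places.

D = 0.052² + 0.113² + 0.035² + 0.566² + 0.043² + 0.096² + 0.052² + 0.043² = 0.0027040 + 0.0127690 + 0.0012250 + 0.3203560 + 0.0018490 + 0.0092160 + 0.0027040 + 0.0018490 = 0.3526720 (working shown to 7 dp, full precision carried).
So 1/D = 2.835496, i.e. 2.8355 to 4 decimal places.

2.8355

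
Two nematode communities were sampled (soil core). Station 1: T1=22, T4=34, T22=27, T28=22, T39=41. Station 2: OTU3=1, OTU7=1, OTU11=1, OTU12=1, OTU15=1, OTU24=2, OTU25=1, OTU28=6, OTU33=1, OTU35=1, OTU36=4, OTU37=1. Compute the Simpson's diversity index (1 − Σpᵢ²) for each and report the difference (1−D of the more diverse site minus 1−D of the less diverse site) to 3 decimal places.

0.065

Station 1: N=146, proportions 0.15068, 0.23288, 0.18493, 0.15068, 0.28082, giving 1−D = 0.78730 (working shown to 5 dp, full precision carried).
Station 2: N=21, proportions 0.04762, 0.04762, 0.04762, 0.04762, 0.04762, 0.09524, 0.04762, 0.28571, 0.04762, 0.04762, 0.19048, 0.04762, giving 1−D = 0.85261.
Difference = |0.78730 − 0.85261| = 0.06531, i.e. 0.065 to 3 decimal places.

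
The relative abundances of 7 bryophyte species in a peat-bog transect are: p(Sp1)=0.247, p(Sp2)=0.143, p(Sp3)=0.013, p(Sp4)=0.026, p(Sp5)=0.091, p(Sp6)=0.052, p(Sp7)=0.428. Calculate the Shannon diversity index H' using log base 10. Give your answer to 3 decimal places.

0.656

Each pᵢ log₁₀ pᵢ term (working shown to 5 dp, full precision carried): 0.247×(-0.60730)=-0.15000, 0.143×(-0.84466)=-0.12079, 0.013×(-1.88606)=-0.02452, 0.026×(-1.58503)=-0.04121, 0.091×(-1.04096)=-0.09473, 0.052×(-1.28400)=-0.06677, 0.428×(-0.36856)=-0.15774.
Sum = -0.65576, so H' = 0.656.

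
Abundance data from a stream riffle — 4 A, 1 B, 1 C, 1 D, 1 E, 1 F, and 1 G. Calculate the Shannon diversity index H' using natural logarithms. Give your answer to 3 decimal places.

Total N = 4+1+1+1+1+1+1 = 10, so the proportions are 0.4, 0.1, 0.1, 0.1, 0.1, 0.1, 0.1 (working shown to 5 dp, full precision carried).
Each pᵢ ln pᵢ term: 0.4×(-0.91629)=-0.36652, 0.1×(-2.30259)=-0.23026, 0.1×(-2.30259)=-0.23026, 0.1×(-2.30259)=-0.23026, 0.1×(-2.30259)=-0.23026, 0.1×(-2.30259)=-0.23026, 0.1×(-2.30259)=-0.23026.
Sum = -1.74807, so H' = 1.748.

1.748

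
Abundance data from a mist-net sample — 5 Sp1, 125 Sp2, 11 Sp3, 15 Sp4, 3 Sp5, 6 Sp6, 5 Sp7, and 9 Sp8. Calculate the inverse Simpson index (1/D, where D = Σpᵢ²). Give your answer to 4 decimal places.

1.9843

Total N = 5+125+11+15+3+6+5+9 = 179, so the proportions are 0.027933, 0.698324, 0.0614525, 0.0837989, 0.0167598, 0.0335196, 0.027933, 0.0502793 (working shown to 7 dp, full precision carried).
D = 0.027933² + 0.698324² + 0.0614525² + 0.0837989² + 0.0167598² + 0.0335196² + 0.027933² + 0.0502793² = 0.0007803 + 0.4876564 + 0.0037764 + 0.0070223 + 0.0002809 + 0.0011236 + 0.0007803 + 0.0025280 = 0.5039481.
So 1/D = 1.984331, i.e. 1.9843 to 4 decimal places.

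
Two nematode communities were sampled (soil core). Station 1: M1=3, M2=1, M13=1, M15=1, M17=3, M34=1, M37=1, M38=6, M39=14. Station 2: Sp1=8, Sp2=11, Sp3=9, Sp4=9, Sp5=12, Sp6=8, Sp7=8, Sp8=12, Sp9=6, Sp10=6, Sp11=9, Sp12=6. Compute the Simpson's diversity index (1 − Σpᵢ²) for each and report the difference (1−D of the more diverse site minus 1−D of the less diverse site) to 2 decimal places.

0.18

Station 1: N=31, proportions 0.0968, 0.0323, 0.0323, 0.0323, 0.0968, 0.0323, 0.0323, 0.1935, 0.4516, giving 1−D = 0.7347 (working shown to 4 dp, full precision carried).
Station 2: N=104, proportions 0.0769, 0.1058, 0.0865, 0.0865, 0.1154, 0.0769, 0.0769, 0.1154, 0.0577, 0.0577, 0.0865, 0.0577, giving 1−D = 0.9120.
Difference = |0.7347 − 0.9120| = 0.1773, i.e. 0.18 to 2 decimal places.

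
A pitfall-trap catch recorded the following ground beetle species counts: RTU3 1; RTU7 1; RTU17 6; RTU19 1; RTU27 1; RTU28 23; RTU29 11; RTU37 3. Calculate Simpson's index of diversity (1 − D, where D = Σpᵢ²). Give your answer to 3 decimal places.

Total N = 1+1+6+1+1+23+11+3 = 47, so the proportions are 0.02128, 0.02128, 0.12766, 0.02128, 0.02128, 0.48936, 0.23404, 0.06383 (working shown to 5 dp, full precision carried).
D = 0.02128² + 0.02128² + 0.12766² + 0.02128² + 0.02128² + 0.48936² + 0.23404² + 0.06383² = 0.00045 + 0.00045 + 0.01630 + 0.00045 + 0.00045 + 0.23947 + 0.05478 + 0.00407 = 0.31643.
So 1 − D = 0.68357, i.e. 0.684 to 3 decimal places.

0.684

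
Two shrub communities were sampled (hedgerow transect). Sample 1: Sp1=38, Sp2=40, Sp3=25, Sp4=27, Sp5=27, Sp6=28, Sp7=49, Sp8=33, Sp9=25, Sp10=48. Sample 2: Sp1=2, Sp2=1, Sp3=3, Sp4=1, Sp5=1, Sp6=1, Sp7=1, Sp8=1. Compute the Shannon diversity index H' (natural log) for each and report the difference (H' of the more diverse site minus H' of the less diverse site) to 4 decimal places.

Sample 1: N=340, proportions 0.111765, 0.117647, 0.073529, 0.079412, 0.079412, 0.082353, 0.144118, 0.097059, 0.073529, 0.141176, giving H' = 2.270399 (working shown to 6 dp, full precision carried).
Sample 2: N=11, proportions 0.181818, 0.090909, 0.272727, 0.090909, 0.090909, 0.090909, 0.090909, 0.090909, giving H' = 1.972247.
Difference = |2.270399 − 1.972247| = 0.298152, i.e. 0.2982 to 4 decimal places.

0.2982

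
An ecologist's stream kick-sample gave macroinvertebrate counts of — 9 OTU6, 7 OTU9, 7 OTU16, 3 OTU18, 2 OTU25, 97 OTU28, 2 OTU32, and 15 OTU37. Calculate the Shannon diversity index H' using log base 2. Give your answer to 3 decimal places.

Total N = 9+7+7+3+2+97+2+15 = 142, so the proportions are 0.06338, 0.0493, 0.0493, 0.02113, 0.01408, 0.6831, 0.01408, 0.10563 (working shown to 5 dp, full precision carried).
Each pᵢ log₂ pᵢ term: 0.06338×(-3.97982)=-0.25224, 0.0493×(-4.34239)=-0.21406, 0.0493×(-4.34239)=-0.21406, 0.02113×(-5.56478)=-0.11757, 0.01408×(-6.14975)=-0.08662, 0.6831×(-0.54983)=-0.37559, 0.01408×(-6.14975)=-0.08662, 0.10563×(-3.24286)=-0.34256.
Sum = -1.68931, so H' = 1.689.

1.689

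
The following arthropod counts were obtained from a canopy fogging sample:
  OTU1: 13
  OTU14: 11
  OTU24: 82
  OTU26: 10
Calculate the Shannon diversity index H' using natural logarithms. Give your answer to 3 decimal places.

0.925

Total N = 13+11+82+10 = 116, so the proportions are 0.11207, 0.09483, 0.7069, 0.08621 (working shown to 5 dp, full precision carried).
Each pᵢ ln pᵢ term: 0.11207×(-2.18864)=-0.24528, 0.09483×(-2.35569)=-0.22338, 0.7069×(-0.34687)=-0.24520, 0.08621×(-2.45101)=-0.21129.
Sum = -0.92516, so H' = 0.925.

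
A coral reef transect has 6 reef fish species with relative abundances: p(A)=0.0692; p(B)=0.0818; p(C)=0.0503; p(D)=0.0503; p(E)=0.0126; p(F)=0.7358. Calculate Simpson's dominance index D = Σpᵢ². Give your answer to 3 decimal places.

0.558

D = 0.0692² + 0.0818² + 0.0503² + 0.0503² + 0.0126² + 0.7358² = 0.00479 + 0.00669 + 0.00253 + 0.00253 + 0.00016 + 0.54140 = 0.55810 (working shown to 5 dp, full precision carried).
To 3 decimal places, D = 0.558.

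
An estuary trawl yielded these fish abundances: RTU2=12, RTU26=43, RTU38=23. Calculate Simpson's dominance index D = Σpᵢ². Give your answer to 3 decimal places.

0.415

Total N = 12+43+23 = 78, so the proportions are 0.15385, 0.55128, 0.29487 (working shown to 5 dp, full precision carried).
D = 0.15385² + 0.55128² + 0.29487² = 0.02367 + 0.30391 + 0.08695 = 0.41453.
To 3 decimal places, D = 0.415.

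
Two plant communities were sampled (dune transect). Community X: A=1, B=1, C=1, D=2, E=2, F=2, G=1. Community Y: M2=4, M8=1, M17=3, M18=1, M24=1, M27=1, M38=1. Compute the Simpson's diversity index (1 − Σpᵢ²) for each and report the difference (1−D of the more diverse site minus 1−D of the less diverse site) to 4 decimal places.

0.0483

Community X: N=10, proportions 0.1, 0.1, 0.1, 0.2, 0.2, 0.2, 0.1, giving 1−D = 0.840000 (working shown to 6 dp, full precision carried).
Community Y: N=12, proportions 0.333333, 0.083333, 0.25, 0.083333, 0.083333, 0.083333, 0.083333, giving 1−D = 0.791667.
Difference = |0.840000 − 0.791667| = 0.048333, i.e. 0.0483 to 4 decimal places.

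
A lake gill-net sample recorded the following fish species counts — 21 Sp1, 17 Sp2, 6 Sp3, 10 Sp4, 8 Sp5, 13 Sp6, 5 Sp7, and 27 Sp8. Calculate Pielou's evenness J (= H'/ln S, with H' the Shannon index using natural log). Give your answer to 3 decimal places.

0.931

Total N = 21+17+6+10+8+13+5+27 = 107, so the proportions are 0.19626, 0.15888, 0.05607, 0.09346, 0.07477, 0.1215, 0.04673, 0.25234 (working shown to 5 dp, full precision carried).
H' = −Σ pᵢ ln pᵢ = −((-0.31957) + (-0.29228) + (-0.16156) + (-0.22152) + (-0.19390) + (-0.25610) + (-0.14315) + (-0.34747)) = 1.93553.
With S = 8 species, ln S = 2.07944, so J = 1.93553/2.07944 = 0.93079, i.e. 0.931 to 3 decimal places.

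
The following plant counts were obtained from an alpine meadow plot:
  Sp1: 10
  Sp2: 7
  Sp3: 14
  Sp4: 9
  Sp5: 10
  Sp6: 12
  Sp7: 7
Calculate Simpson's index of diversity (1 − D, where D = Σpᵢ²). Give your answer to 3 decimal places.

0.849

Total N = 10+7+14+9+10+12+7 = 69, so the proportions are 0.14493, 0.10145, 0.2029, 0.13043, 0.14493, 0.17391, 0.10145 (working shown to 5 dp, full precision carried).
D = 0.14493² + 0.10145² + 0.2029² + 0.13043² + 0.14493² + 0.17391² + 0.10145² = 0.02100 + 0.01029 + 0.04117 + 0.01701 + 0.02100 + 0.03025 + 0.01029 = 0.15102.
So 1 − D = 0.84898, i.e. 0.849 to 3 decimal places.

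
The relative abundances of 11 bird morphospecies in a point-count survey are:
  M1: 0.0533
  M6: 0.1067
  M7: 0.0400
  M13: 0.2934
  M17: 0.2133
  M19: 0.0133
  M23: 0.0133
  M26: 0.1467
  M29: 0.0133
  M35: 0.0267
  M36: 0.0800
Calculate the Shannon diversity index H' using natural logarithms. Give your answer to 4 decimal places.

Each pᵢ ln pᵢ term (working shown to 6 dp, full precision carried): 0.0533×(-2.931819)=-0.156266, 0.1067×(-2.237734)=-0.238766, 0.04×(-3.218876)=-0.128755, 0.2934×(-1.226218)=-0.359772, 0.2133×(-1.545056)=-0.329560, 0.0133×(-4.319991)=-0.057456, 0.0133×(-4.319991)=-0.057456, 0.1467×(-1.919366)=-0.281571, 0.0133×(-4.319991)=-0.057456, 0.0267×(-3.623092)=-0.096737, 0.08×(-2.525729)=-0.202058.
Sum = -1.965853, so H' = 1.9659.

1.9659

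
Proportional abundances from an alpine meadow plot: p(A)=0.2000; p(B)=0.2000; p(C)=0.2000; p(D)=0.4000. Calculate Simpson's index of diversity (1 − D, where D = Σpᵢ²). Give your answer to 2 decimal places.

0.72

D = 0.2² + 0.2² + 0.2² + 0.4² = 0.0400 + 0.0400 + 0.0400 + 0.1600 = 0.2800 (working shown to 4 dp, full precision carried).
So 1 − D = 0.7200, i.e. 0.72 to 2 decimal places.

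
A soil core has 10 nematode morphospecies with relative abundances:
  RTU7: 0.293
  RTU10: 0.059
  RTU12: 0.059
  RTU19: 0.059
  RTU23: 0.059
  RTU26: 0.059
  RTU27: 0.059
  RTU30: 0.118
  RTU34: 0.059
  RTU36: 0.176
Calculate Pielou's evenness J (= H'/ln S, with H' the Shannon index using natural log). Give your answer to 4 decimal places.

0.9062

H' = −Σ pᵢ ln pᵢ = −((-0.359682) + (-0.166983) + (-0.166983) + (-0.166983) + (-0.166983) + (-0.166983) + (-0.166983) + (-0.252174) + (-0.166983) + (-0.305760)) = 2.086496 (working shown to 6 dp, full precision carried).
With S = 10 species, ln S = 2.302585, so J = 2.086496/2.302585 = 0.906154, i.e. 0.9062 to 4 decimal places.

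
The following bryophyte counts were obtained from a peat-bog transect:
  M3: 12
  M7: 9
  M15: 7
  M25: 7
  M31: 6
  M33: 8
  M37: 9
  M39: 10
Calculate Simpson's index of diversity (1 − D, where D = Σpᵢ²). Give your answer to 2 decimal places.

Total N = 12+9+7+7+6+8+9+10 = 68, so the proportions are 0.1765, 0.1324, 0.1029, 0.1029, 0.0882, 0.1176, 0.1324, 0.1471 (working shown to 4 dp, full precision carried).
D = 0.1765² + 0.1324² + 0.1029² + 0.1029² + 0.0882² + 0.1176² + 0.1324² + 0.1471² = 0.0311 + 0.0175 + 0.0106 + 0.0106 + 0.0078 + 0.0138 + 0.0175 + 0.0216 = 0.1306.
So 1 − D = 0.8694, i.e. 0.87 to 2 decimal places.

0.87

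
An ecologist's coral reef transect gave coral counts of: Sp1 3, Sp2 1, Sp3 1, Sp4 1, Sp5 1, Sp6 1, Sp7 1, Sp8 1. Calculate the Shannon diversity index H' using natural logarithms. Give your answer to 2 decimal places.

Total N = 3+1+1+1+1+1+1+1 = 10, so the proportions are 0.3, 0.1, 0.1, 0.1, 0.1, 0.1, 0.1, 0.1 (working shown to 4 dp, full precision carried).
Each pᵢ ln pᵢ term: 0.3×(-1.2040)=-0.3612, 0.1×(-2.3026)=-0.2303, 0.1×(-2.3026)=-0.2303, 0.1×(-2.3026)=-0.2303, 0.1×(-2.3026)=-0.2303, 0.1×(-2.3026)=-0.2303, 0.1×(-2.3026)=-0.2303, 0.1×(-2.3026)=-0.2303.
Sum = -1.9730, so H' = 1.97.

1.97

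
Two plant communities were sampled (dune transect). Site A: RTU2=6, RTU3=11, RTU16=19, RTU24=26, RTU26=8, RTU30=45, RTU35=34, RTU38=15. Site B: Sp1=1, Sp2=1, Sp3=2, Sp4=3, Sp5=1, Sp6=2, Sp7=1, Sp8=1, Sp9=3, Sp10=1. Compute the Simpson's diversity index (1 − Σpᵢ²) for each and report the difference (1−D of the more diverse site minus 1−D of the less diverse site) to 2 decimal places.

0.05

Site A: N=164, proportions 0.0366, 0.0671, 0.1159, 0.1585, 0.0488, 0.2744, 0.2073, 0.0915, giving 1−D = 0.8266 (working shown to 4 dp, full precision carried).
Site B: N=16, proportions 0.0625, 0.0625, 0.125, 0.1875, 0.0625, 0.125, 0.0625, 0.0625, 0.1875, 0.0625, giving 1−D = 0.8750.
Difference = |0.8266 − 0.8750| = 0.0484, i.e. 0.05 to 2 decimal places.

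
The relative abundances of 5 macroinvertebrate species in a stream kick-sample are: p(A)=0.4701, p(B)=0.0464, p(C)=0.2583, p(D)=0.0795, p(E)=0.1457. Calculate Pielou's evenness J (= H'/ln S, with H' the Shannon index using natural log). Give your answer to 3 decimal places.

H' = −Σ pᵢ ln pᵢ = −((-0.35484) + (-0.14247) + (-0.34964) + (-0.20129) + (-0.28065)) = 1.32889 (working shown to 5 dp, full precision carried).
With S = 5 species, ln S = 1.60944, so J = 1.32889/1.60944 = 0.82569, i.e. 0.826 to 3 decimal places.

0.826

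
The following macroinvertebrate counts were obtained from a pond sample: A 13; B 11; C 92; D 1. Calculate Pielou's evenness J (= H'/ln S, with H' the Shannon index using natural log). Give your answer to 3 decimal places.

0.502

Total N = 13+11+92+1 = 117, so the proportions are 0.11111, 0.09402, 0.78632, 0.00855 (working shown to 5 dp, full precision carried).
H' = −Σ pᵢ ln pᵢ = −((-0.24414) + (-0.22228) + (-0.18902) + (-0.04070)) = 0.69614.
With S = 4 species, ln S = 1.38629, so J = 0.69614/1.38629 = 0.50216, i.e. 0.502 to 3 decimal places.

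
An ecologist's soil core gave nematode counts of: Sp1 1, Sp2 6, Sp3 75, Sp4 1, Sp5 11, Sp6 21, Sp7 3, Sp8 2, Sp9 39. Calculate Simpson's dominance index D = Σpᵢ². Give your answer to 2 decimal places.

Total N = 1+6+75+1+11+21+3+2+39 = 159, so the proportions are 0.0063, 0.0377, 0.4717, 0.0063, 0.0692, 0.1321, 0.0189, 0.0126, 0.2453 (working shown to 4 dp, full precision carried).
D = 0.0063² + 0.0377² + 0.4717² + 0.0063² + 0.0692² + 0.1321² + 0.0189² + 0.0126² + 0.2453² = 0.0000 + 0.0014 + 0.2225 + 0.0000 + 0.0048 + 0.0174 + 0.0004 + 0.0002 + 0.0602 = 0.3069.
To 2 decimal places, D = 0.31.

0.31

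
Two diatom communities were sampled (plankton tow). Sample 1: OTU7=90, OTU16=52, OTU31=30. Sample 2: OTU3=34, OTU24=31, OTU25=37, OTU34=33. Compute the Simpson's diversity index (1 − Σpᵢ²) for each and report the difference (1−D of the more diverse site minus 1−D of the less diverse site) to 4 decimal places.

0.1446

Sample 1: N=172, proportions 0.523256, 0.302326, 0.174419, giving 1−D = 0.604381 (working shown to 6 dp, full precision carried).
Sample 2: N=135, proportions 0.251852, 0.22963, 0.274074, 0.244444, giving 1−D = 0.748971.
Difference = |0.604381 − 0.748971| = 0.144590, i.e. 0.1446 to 4 decimal places.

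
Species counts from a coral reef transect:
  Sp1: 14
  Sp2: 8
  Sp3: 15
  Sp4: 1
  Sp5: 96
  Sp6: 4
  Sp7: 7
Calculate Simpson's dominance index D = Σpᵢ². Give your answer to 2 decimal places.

Total N = 14+8+15+1+96+4+7 = 145, so the proportions are 0.0966, 0.0552, 0.1034, 0.0069, 0.6621, 0.0276, 0.0483 (working shown to 4 dp, full precision carried).
D = 0.0966² + 0.0552² + 0.1034² + 0.0069² + 0.6621² + 0.0276² + 0.0483² = 0.0093 + 0.0030 + 0.0107 + 0.0000 + 0.4383 + 0.0008 + 0.0023 = 0.4645.
To 2 decimal places, D = 0.46.

0.46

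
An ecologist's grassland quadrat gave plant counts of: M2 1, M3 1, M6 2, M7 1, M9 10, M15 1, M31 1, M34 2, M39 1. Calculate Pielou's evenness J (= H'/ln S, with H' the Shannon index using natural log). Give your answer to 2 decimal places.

Total N = 1+1+2+1+10+1+1+2+1 = 20, so the proportions are 0.05, 0.05, 0.1, 0.05, 0.5, 0.05, 0.05, 0.1, 0.05 (working shown to 4 dp, full precision carried).
H' = −Σ pᵢ ln pᵢ = −((-0.1498) + (-0.1498) + (-0.2303) + (-0.1498) + (-0.3466) + (-0.1498) + (-0.1498) + (-0.2303) + (-0.1498)) = 1.7058.
With S = 9 species, ln S = 2.1972, so J = 1.7058/2.1972 = 0.7763, i.e. 0.78 to 2 decimal places.

0.78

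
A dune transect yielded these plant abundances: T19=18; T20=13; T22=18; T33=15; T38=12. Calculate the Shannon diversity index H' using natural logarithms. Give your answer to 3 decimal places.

Total N = 18+13+18+15+12 = 76, so the proportions are 0.23684, 0.17105, 0.23684, 0.19737, 0.15789 (working shown to 5 dp, full precision carried).
Each pᵢ ln pᵢ term: 0.23684×(-1.44036)=-0.34114, 0.17105×(-1.76578)=-0.30204, 0.23684×(-1.44036)=-0.34114, 0.19737×(-1.62268)=-0.32027, 0.15789×(-1.84583)=-0.29145.
Sum = -1.59603, so H' = 1.596.

1.596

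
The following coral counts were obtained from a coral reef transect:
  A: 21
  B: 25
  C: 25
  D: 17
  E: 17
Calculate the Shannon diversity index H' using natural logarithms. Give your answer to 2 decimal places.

1.59

Total N = 21+25+25+17+17 = 105, so the proportions are 0.2, 0.2381, 0.2381, 0.1619, 0.1619 (working shown to 4 dp, full precision carried).
Each pᵢ ln pᵢ term: 0.2×(-1.6094)=-0.3219, 0.2381×(-1.4351)=-0.3417, 0.2381×(-1.4351)=-0.3417, 0.1619×(-1.8207)=-0.2948, 0.1619×(-1.8207)=-0.2948.
Sum = -1.5948, so H' = 1.59.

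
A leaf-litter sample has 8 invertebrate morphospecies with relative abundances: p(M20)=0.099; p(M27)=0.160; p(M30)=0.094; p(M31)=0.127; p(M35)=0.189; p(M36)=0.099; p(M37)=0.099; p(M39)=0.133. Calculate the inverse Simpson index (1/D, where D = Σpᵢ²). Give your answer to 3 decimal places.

D = 0.099² + 0.16² + 0.094² + 0.127² + 0.189² + 0.099² + 0.099² + 0.133² = 0.0098010 + 0.0256000 + 0.0088360 + 0.0161290 + 0.0357210 + 0.0098010 + 0.0098010 + 0.0176890 = 0.1333780 (working shown to 7 dp, full precision carried).
So 1/D = 7.49749, i.e. 7.497 to 3 decimal places.

7.497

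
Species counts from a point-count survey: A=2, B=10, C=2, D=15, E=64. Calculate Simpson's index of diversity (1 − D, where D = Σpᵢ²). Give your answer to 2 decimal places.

0.49

Total N = 2+10+2+15+64 = 93, so the proportions are 0.0215, 0.1075, 0.0215, 0.1613, 0.6882 (working shown to 4 dp, full precision carried).
D = 0.0215² + 0.1075² + 0.0215² + 0.1613² + 0.6882² = 0.0005 + 0.0116 + 0.0005 + 0.0260 + 0.4736 = 0.5121.
So 1 − D = 0.4879, i.e. 0.49 to 2 decimal places.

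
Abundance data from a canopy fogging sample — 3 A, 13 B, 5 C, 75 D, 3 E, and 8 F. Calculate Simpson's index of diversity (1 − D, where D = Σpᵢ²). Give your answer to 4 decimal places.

0.4846

Total N = 3+13+5+75+3+8 = 107, so the proportions are 0.028037, 0.121495, 0.046729, 0.700935, 0.028037, 0.074766 (working shown to 6 dp, full precision carried).
D = 0.028037² + 0.121495² + 0.046729² + 0.700935² + 0.028037² + 0.074766² = 0.000786 + 0.014761 + 0.002184 + 0.491309 + 0.000786 + 0.005590 = 0.515416.
So 1 − D = 0.484584, i.e. 0.4846 to 4 decimal places.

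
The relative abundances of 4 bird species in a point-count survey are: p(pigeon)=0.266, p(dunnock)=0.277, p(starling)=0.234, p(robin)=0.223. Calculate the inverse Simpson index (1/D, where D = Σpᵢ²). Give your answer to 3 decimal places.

D = 0.266² + 0.277² + 0.234² + 0.223² = 0.0707560 + 0.0767290 + 0.0547560 + 0.0497290 = 0.2519700 (working shown to 7 dp, full precision carried).
So 1/D = 3.96873, i.e. 3.969 to 3 decimal places.

3.969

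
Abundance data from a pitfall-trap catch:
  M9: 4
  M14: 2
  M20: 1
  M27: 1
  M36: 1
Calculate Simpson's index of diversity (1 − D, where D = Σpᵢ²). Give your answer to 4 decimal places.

Total N = 4+2+1+1+1 = 9, so the proportions are 0.444444, 0.222222, 0.111111, 0.111111, 0.111111 (working shown to 6 dp, full precision carried).
D = 0.444444² + 0.222222² + 0.111111² + 0.111111² + 0.111111² = 0.197531 + 0.049383 + 0.012346 + 0.012346 + 0.012346 = 0.283951.
So 1 − D = 0.716049, i.e. 0.7160 to 4 decimal places.

0.7160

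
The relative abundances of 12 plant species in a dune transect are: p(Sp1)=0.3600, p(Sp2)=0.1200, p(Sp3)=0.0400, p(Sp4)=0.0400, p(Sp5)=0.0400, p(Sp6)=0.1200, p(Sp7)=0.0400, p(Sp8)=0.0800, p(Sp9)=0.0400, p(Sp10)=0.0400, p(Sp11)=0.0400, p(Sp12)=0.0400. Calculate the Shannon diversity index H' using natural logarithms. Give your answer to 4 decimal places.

2.1088

Each pᵢ ln pᵢ term (working shown to 6 dp, full precision carried): 0.36×(-1.021651)=-0.367794, 0.12×(-2.120264)=-0.254432, 0.04×(-3.218876)=-0.128755, 0.04×(-3.218876)=-0.128755, 0.04×(-3.218876)=-0.128755, 0.12×(-2.120264)=-0.254432, 0.04×(-3.218876)=-0.128755, 0.08×(-2.525729)=-0.202058, 0.04×(-3.218876)=-0.128755, 0.04×(-3.218876)=-0.128755, 0.04×(-3.218876)=-0.128755, 0.04×(-3.218876)=-0.128755.
Sum = -2.108756, so H' = 2.1088.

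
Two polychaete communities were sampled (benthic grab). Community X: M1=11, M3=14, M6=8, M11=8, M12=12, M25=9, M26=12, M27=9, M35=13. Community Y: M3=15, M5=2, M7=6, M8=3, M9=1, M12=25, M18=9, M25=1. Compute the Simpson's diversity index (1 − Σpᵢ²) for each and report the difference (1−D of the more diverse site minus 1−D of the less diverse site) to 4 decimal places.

Community X: N=96, proportions 0.114583, 0.145833, 0.083333, 0.083333, 0.125, 0.09375, 0.125, 0.09375, 0.135417, giving 1−D = 0.884549 (working shown to 6 dp, full precision carried).
Community Y: N=62, proportions 0.241935, 0.032258, 0.096774, 0.048387, 0.016129, 0.403226, 0.145161, 0.016129, giving 1−D = 0.744537.
Difference = |0.884549 − 0.744537| = 0.140012, i.e. 0.1400 to 4 decimal places.

0.1400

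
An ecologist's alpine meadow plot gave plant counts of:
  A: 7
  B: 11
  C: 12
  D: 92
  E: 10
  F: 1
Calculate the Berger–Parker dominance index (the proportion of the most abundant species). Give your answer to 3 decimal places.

0.692

Total N = 7+11+12+92+10+1 = 133, so the proportions are 0.05263, 0.08271, 0.09023, 0.69173, 0.07519, 0.00752 (working shown to 5 dp, full precision carried).
The largest proportion is 0.69173, i.e. d = 0.692 to 3 decimal places.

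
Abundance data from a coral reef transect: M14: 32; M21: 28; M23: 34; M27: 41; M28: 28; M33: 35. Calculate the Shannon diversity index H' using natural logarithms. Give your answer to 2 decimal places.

Total N = 32+28+34+41+28+35 = 198, so the proportions are 0.1616, 0.1414, 0.1717, 0.2071, 0.1414, 0.1768 (working shown to 4 dp, full precision carried).
Each pᵢ ln pᵢ term: 0.1616×(-1.8225)=-0.2946, 0.1414×(-1.9561)=-0.2766, 0.1717×(-1.7619)=-0.3025, 0.2071×(-1.5747)=-0.3261, 0.1414×(-1.9561)=-0.2766, 0.1768×(-1.7329)=-0.3063.
Sum = -1.7827, so H' = 1.78.

1.78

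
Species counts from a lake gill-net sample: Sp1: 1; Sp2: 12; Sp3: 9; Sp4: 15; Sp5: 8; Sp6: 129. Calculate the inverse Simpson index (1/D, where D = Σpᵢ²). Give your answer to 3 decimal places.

1.765

Total N = 1+12+9+15+8+129 = 174, so the proportions are 0.005747, 0.068966, 0.051724, 0.086207, 0.045977, 0.741379 (working shown to 6 dp, full precision carried).
D = 0.005747² + 0.068966² + 0.051724² + 0.086207² + 0.045977² + 0.741379² = 0.000033 + 0.004756 + 0.002675 + 0.007432 + 0.002114 + 0.549643 = 0.566653.
So 1/D = 1.76475, i.e. 1.765 to 3 decimal places.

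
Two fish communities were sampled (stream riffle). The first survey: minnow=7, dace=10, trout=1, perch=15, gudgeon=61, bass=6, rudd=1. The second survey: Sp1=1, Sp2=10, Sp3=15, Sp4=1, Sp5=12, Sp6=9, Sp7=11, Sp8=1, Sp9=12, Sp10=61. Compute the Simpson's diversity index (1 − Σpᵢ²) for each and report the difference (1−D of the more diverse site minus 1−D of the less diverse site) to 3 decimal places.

The first survey: N=101, proportions 0.06931, 0.09901, 0.0099, 0.14851, 0.60396, 0.05941, 0.0099, giving 1−D = 0.59484 (working shown to 5 dp, full precision carried).
The second survey: N=133, proportions 0.00752, 0.07519, 0.11278, 0.00752, 0.09023, 0.06767, 0.08271, 0.00752, 0.09023, 0.45865, giving 1−D = 0.74340.
Difference = |0.59484 − 0.74340| = 0.14856, i.e. 0.149 to 3 decimal places.

0.149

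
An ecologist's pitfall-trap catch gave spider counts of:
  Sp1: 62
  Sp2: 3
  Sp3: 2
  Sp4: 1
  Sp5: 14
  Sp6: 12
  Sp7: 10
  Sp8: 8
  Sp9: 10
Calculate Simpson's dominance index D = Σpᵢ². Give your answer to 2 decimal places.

Total N = 62+3+2+1+14+12+10+8+10 = 122, so the proportions are 0.5082, 0.0246, 0.0164, 0.0082, 0.1148, 0.0984, 0.082, 0.0656, 0.082 (working shown to 4 dp, full precision carried).
D = 0.5082² + 0.0246² + 0.0164² + 0.0082² + 0.1148² + 0.0984² + 0.082² + 0.0656² + 0.082² = 0.2583 + 0.0006 + 0.0003 + 0.0001 + 0.0132 + 0.0097 + 0.0067 + 0.0043 + 0.0067 = 0.2998.
To 2 decimal places, D = 0.30.

0.30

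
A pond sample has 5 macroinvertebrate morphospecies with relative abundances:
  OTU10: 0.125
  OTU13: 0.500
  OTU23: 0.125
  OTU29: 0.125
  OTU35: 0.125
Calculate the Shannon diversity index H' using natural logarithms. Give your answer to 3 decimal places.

Each pᵢ ln pᵢ term (working shown to 5 dp, full precision carried): 0.125×(-2.07944)=-0.25993, 0.5×(-0.69315)=-0.34657, 0.125×(-2.07944)=-0.25993, 0.125×(-2.07944)=-0.25993, 0.125×(-2.07944)=-0.25993.
Sum = -1.38629, so H' = 1.386.

1.386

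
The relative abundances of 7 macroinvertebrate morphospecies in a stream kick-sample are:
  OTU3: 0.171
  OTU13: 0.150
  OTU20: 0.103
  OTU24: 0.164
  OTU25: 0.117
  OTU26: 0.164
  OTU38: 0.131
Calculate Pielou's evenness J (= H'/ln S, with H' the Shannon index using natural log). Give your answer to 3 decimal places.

0.992

H' = −Σ pᵢ ln pᵢ = −((-0.30200) + (-0.28457) + (-0.23412) + (-0.29649) + (-0.25103) + (-0.29649) + (-0.26627)) = 1.93098 (working shown to 5 dp, full precision carried).
With S = 7 species, ln S = 1.94591, so J = 1.93098/1.94591 = 0.99233, i.e. 0.992 to 3 decimal places.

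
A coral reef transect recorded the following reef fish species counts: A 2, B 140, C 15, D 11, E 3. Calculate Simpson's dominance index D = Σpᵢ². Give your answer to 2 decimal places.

Total N = 2+140+15+11+3 = 171, so the proportions are 0.0117, 0.8187, 0.0877, 0.0643, 0.0175 (working shown to 4 dp, full precision carried).
D = 0.0117² + 0.8187² + 0.0877² + 0.0643² + 0.0175² = 0.0001 + 0.6703 + 0.0077 + 0.0041 + 0.0003 = 0.6826.
To 2 decimal places, D = 0.68.

0.68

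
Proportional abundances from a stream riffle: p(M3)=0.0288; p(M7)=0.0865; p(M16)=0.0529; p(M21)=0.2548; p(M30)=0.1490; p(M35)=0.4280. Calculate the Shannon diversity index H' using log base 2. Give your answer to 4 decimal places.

2.1130

Each pᵢ log₂ pᵢ term (working shown to 6 dp, full precision carried): 0.0288×(-5.117787)=-0.147392, 0.0865×(-3.531156)=-0.305445, 0.0529×(-4.240588)=-0.224327, 0.2548×(-1.972563)=-0.502609, 0.149×(-2.746616)=-0.409246, 0.428×(-1.224317)=-0.524008.
Sum = -2.113027, so H' = 2.1130.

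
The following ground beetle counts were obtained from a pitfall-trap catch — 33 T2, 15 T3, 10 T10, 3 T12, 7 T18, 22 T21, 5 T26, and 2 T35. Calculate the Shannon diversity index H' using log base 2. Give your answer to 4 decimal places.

2.5338

Total N = 33+15+10+3+7+22+5+2 = 97, so the proportions are 0.340206, 0.154639, 0.103093, 0.030928, 0.072165, 0.226804, 0.051546, 0.020619 (working shown to 6 dp, full precision carried).
Each pᵢ log₂ pᵢ term: 0.340206×(-1.555519)=-0.529197, 0.154639×(-2.693022)=-0.416447, 0.103093×(-3.277985)=-0.337937, 0.030928×(-5.014950)=-0.155102, 0.072165×(-3.792558)=-0.273690, 0.226804×(-2.140481)=-0.485470, 0.051546×(-4.277985)=-0.220515, 0.020619×(-5.599913)=-0.115462.
Sum = -2.533818, so H' = 2.5338.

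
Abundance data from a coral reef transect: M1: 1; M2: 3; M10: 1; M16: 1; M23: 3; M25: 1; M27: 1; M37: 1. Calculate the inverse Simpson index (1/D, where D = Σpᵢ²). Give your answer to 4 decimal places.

6.0000

Total N = 1+3+1+1+3+1+1+1 = 12, so the proportions are 0.08333333, 0.25, 0.08333333, 0.08333333, 0.25, 0.08333333, 0.08333333, 0.08333333 (working shown to 8 dp, full precision carried).
D = 0.08333333² + 0.25² + 0.08333333² + 0.08333333² + 0.25² + 0.08333333² + 0.08333333² + 0.08333333² = 0.00694444 + 0.06250000 + 0.00694444 + 0.00694444 + 0.06250000 + 0.00694444 + 0.00694444 + 0.00694444 = 0.16666667.
So 1/D = 6.000000, i.e. 6.0000 to 4 decimal places.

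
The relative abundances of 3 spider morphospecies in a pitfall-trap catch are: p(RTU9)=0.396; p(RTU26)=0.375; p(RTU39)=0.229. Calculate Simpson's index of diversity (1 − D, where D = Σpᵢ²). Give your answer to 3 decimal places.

D = 0.396² + 0.375² + 0.229² = 0.15682 + 0.14062 + 0.05244 = 0.34988 (working shown to 5 dp, full precision carried).
So 1 − D = 0.65012, i.e. 0.650 to 3 decimal places.

0.650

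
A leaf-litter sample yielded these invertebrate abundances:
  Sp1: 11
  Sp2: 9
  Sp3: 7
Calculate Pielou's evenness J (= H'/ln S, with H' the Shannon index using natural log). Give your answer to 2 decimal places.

Total N = 11+9+7 = 27, so the proportions are 0.4074, 0.3333, 0.2593 (working shown to 4 dp, full precision carried).
H' = −Σ pᵢ ln pᵢ = −((-0.3658) + (-0.3662) + (-0.3500)) = 1.0820.
With S = 3 species, ln S = 1.0986, so J = 1.0820/1.0986 = 0.9849, i.e. 0.98 to 2 decimal places.

0.98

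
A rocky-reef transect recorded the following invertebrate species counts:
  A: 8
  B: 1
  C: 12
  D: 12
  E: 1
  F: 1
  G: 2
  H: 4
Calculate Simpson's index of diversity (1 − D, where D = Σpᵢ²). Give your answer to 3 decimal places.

Total N = 8+1+12+12+1+1+2+4 = 41, so the proportions are 0.19512, 0.02439, 0.29268, 0.29268, 0.02439, 0.02439, 0.04878, 0.09756 (working shown to 5 dp, full precision carried).
D = 0.19512² + 0.02439² + 0.29268² + 0.29268² + 0.02439² + 0.02439² + 0.04878² + 0.09756² = 0.03807 + 0.00059 + 0.08566 + 0.08566 + 0.00059 + 0.00059 + 0.00238 + 0.00952 = 0.22308.
So 1 − D = 0.77692, i.e. 0.777 to 3 decimal places.

0.777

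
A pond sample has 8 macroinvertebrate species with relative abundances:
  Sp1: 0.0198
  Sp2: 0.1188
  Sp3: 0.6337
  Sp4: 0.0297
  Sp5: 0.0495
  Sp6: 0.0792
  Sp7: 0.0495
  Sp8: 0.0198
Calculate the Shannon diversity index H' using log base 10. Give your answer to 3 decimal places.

0.565

Each pᵢ log₁₀ pᵢ term (working shown to 5 dp, full precision carried): 0.0198×(-1.70333)=-0.03373, 0.1188×(-0.92518)=-0.10991, 0.6337×(-0.19812)=-0.12555, 0.0297×(-1.52724)=-0.04536, 0.0495×(-1.30539)=-0.06462, 0.0792×(-1.10127)=-0.08722, 0.0495×(-1.30539)=-0.06462, 0.0198×(-1.70333)=-0.03373.
Sum = -0.56472, so H' = 0.565.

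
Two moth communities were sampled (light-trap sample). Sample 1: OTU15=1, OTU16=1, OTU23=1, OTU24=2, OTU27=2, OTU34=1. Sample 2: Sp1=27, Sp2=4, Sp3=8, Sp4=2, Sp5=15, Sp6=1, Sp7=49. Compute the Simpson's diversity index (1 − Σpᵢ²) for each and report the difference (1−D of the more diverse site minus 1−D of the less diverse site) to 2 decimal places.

0.12

Sample 1: N=8, proportions 0.125, 0.125, 0.125, 0.25, 0.25, 0.125, giving 1−D = 0.8125 (working shown to 4 dp, full precision carried).
Sample 2: N=106, proportions 0.2547, 0.0377, 0.0755, 0.0189, 0.1415, 0.0094, 0.4623, giving 1−D = 0.6938.
Difference = |0.8125 − 0.6938| = 0.1187, i.e. 0.12 to 2 decimal places.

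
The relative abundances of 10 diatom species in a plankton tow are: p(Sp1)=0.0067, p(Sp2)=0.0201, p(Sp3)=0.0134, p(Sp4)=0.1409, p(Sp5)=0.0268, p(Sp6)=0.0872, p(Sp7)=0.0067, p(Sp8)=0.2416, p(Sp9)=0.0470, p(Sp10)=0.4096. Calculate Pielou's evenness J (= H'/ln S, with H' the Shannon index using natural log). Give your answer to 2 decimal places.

H' = −Σ pᵢ ln pᵢ = −((-0.0335) + (-0.0785) + (-0.0578) + (-0.2761) + (-0.0970) + (-0.2127) + (-0.0335) + (-0.3432) + (-0.1437) + (-0.3656)) = 1.6417 (working shown to 4 dp, full precision carried).
With S = 10 species, ln S = 2.3026, so J = 1.6417/2.3026 = 0.7130, i.e. 0.71 to 2 decimal places.

0.71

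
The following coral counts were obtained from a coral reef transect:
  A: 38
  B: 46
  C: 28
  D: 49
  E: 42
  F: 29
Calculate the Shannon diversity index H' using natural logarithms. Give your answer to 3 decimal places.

1.770

Total N = 38+46+28+49+42+29 = 232, so the proportions are 0.16379, 0.19828, 0.12069, 0.21121, 0.18103, 0.125 (working shown to 5 dp, full precision carried).
Each pᵢ ln pᵢ term: 0.16379×(-1.80915)=-0.29633, 0.19828×(-1.61810)=-0.32083, 0.12069×(-2.11453)=-0.25520, 0.21121×(-1.55492)=-0.32841, 0.18103×(-1.70907)=-0.30940, 0.125×(-2.07944)=-0.25993.
Sum = -1.77010, so H' = 1.770.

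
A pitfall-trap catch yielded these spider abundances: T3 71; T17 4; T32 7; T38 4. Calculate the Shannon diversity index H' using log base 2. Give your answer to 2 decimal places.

Total N = 71+4+7+4 = 86, so the proportions are 0.8256, 0.0465, 0.0814, 0.0465 (working shown to 4 dp, full precision carried).
Each pᵢ log₂ pᵢ term: 0.8256×(-0.2765)=-0.2283, 0.0465×(-4.4263)=-0.2059, 0.0814×(-3.6189)=-0.2946, 0.0465×(-4.4263)=-0.2059.
Sum = -0.9346, so H' = 0.93.

0.93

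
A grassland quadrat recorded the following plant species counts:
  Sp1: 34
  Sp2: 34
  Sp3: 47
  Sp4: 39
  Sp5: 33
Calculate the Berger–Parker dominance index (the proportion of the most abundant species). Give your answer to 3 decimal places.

Total N = 34+34+47+39+33 = 187, so the proportions are 0.18182, 0.18182, 0.25134, 0.20856, 0.17647 (working shown to 5 dp, full precision carried).
The largest proportion is 0.25134, i.e. d = 0.251 to 3 decimal places.

0.251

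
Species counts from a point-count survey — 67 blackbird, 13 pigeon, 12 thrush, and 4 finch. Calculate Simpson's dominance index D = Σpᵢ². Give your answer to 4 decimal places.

0.5228

Total N = 67+13+12+4 = 96, so the proportions are 0.697917, 0.135417, 0.125, 0.041667 (working shown to 6 dp, full precision carried).
D = 0.697917² + 0.135417² + 0.125² + 0.041667² = 0.487088 + 0.018338 + 0.015625 + 0.001736 = 0.522786.
To 4 decimal places, D = 0.5228.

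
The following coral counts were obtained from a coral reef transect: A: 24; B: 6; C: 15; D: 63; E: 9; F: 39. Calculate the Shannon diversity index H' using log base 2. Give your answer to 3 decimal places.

2.187

Total N = 24+6+15+63+9+39 = 156, so the proportions are 0.15385, 0.03846, 0.09615, 0.40385, 0.05769, 0.25 (working shown to 5 dp, full precision carried).
Each pᵢ log₂ pᵢ term: 0.15385×(-2.70044)=-0.41545, 0.03846×(-4.70044)=-0.18079, 0.09615×(-3.37851)=-0.32486, 0.40385×(-1.30812)=-0.52828, 0.05769×(-4.11548)=-0.23743, 0.25×(-2.00000)=-0.50000.
Sum = -2.18681, so H' = 2.187.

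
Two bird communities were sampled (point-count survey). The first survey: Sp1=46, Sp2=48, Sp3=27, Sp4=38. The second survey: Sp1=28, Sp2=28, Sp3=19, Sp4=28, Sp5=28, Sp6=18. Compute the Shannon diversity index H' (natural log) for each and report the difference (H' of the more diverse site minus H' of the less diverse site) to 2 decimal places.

0.41

The first survey: N=159, proportions 0.2893, 0.3019, 0.1698, 0.239, giving H' = 1.3636 (working shown to 4 dp, full precision carried).
The second survey: N=149, proportions 0.1879, 0.1879, 0.1275, 0.1879, 0.1879, 0.1208, giving H' = 1.7746.
Difference = |1.3636 − 1.7746| = 0.4110, i.e. 0.41 to 2 decimal places.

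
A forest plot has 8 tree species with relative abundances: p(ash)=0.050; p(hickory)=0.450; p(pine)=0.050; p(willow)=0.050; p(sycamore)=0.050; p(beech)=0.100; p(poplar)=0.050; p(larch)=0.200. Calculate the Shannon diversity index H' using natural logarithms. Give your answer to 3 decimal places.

Each pᵢ ln pᵢ term (working shown to 5 dp, full precision carried): 0.05×(-2.99573)=-0.14979, 0.45×(-0.79851)=-0.35933, 0.05×(-2.99573)=-0.14979, 0.05×(-2.99573)=-0.14979, 0.05×(-2.99573)=-0.14979, 0.1×(-2.30259)=-0.23026, 0.05×(-2.99573)=-0.14979, 0.2×(-1.60944)=-0.32189.
Sum = -1.66041, so H' = 1.660.

1.660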